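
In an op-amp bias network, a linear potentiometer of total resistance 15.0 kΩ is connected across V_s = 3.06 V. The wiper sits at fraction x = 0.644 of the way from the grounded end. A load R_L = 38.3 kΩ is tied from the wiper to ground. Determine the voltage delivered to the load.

V_out ≈ 1.81 V

The pot divides into 5.340 kΩ above the wiper and 9.660 kΩ below.
Lower segment in parallel with the load: 9.660 ‖ 38.3 = 7.714 kΩ.
Loaded-divider output: V_out = 3.06 × 0.5909 = 1.808 V.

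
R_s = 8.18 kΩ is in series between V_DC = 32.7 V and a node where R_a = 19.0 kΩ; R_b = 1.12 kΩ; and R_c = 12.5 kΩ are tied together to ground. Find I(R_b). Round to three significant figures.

Parallel bank: R_p = 1/(1/19.0 + 1/1.12 + 1/12.5) = 0.9751 kΩ.
V_A by voltage divider: V_A = 32.7 × 0.9751/(8.18 + 0.9751) = 3.483 V.
I(R_b) = V_A / R_b = 3.483/1.12 = 3.110 mA.

I ≈ 3.11 mA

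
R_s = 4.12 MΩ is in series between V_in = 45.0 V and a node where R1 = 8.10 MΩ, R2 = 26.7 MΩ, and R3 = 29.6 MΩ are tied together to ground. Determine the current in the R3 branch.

I ≈ 0.844 µA

Combine the parallel branches: R_p = (1/8.10 + 1/26.7 + 1/29.6)⁻¹ = 5.136 MΩ.
V_A by voltage divider: V_A = 45.0 × 5.136/(4.12 + 5.136) = 24.97 V.
Branch current I = V_A/R3 = 24.97/29.6 = 0.8436 µA.
(Check via current divider: I_total = 4.862 µA; share G_k/ΣG = 0.1735 → same result.)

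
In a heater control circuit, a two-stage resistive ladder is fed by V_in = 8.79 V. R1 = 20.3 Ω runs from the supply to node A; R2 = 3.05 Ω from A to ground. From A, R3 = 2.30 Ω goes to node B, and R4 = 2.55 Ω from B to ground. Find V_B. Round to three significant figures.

V_B ≈ 0.390 V

Looking into the second stage from A: R3 + R4 = 4.850 Ω appears in parallel with R2.
R2 ‖ (R3+R4) = 1.872 Ω.
V_A = 8.79 × 1.872/(20.3 + 1.872) = 0.7423 V.
Stage 2 is unloaded, so V_B = V_A · R4/(R3+R4) = 0.7423 × 2.55/4.850 = 0.3903 V.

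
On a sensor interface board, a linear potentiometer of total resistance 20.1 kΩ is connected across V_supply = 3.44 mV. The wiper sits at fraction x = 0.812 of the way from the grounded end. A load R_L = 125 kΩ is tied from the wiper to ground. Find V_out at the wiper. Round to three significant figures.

Split the track: R_lower = x·R_p = 16.32 kΩ, R_upper = (1−x)·R_p = 3.779 kΩ.
Lower segment in parallel with the load: 16.32 ‖ 125 = 14.44 kΩ.
Loaded-divider output: V_out = 3.44 × 0.7925 = 2.726 mV.

V_out ≈ 2.73 mV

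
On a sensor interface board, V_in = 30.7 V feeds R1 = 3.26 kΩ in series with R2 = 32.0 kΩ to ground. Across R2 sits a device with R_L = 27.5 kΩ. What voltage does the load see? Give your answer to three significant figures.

The load sits in parallel with R2, giving an effective lower resistance R2' = R2·R_L/(R2+R_L) = 14.79 kΩ.
Voltage divider with the loaded lower leg: V_out = 30.7 × 14.79/(3.26 + 14.79) = 30.7 × 0.8194 = 25.16 V.

V_out ≈ 25.2 V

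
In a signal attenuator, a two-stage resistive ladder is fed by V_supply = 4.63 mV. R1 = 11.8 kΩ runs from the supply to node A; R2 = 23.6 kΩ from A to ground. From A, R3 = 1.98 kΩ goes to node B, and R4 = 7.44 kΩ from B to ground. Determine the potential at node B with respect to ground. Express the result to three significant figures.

V_B ≈ 1.33 mV

Looking into the second stage from A: R3 + R4 = 9.420 kΩ appears in parallel with R2.
R2 ‖ (R3+R4) = 6.733 kΩ.
First divider: V_A = V_supply · 6.733/(11.8 + 6.733) = 1.682 mV.
Stage 2 is unloaded, so V_B = V_A · R4/(R3+R4) = 1.682 × 7.44/9.420 = 1.328 mV.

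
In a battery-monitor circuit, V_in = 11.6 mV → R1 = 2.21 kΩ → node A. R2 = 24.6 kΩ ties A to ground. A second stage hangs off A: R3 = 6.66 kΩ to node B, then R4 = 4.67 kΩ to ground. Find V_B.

V_B ≈ 3.72 mV

Looking into the second stage from A: R3 + R4 = 11.33 kΩ appears in parallel with R2.
R2 ‖ (R3+R4) = 7.757 kΩ.
V_A = 11.6 × 7.757/(2.21 + 7.757) = 9.028 mV.
V_B = V_A × 0.4122 = 3.721 mV.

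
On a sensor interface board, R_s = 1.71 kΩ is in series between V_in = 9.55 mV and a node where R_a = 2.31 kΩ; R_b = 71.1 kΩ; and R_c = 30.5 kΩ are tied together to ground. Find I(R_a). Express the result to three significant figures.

Combine the parallel branches: R_p = (1/2.31 + 1/71.1 + 1/30.5)⁻¹ = 2.084 kΩ.
Node voltage V_A = V_in · R_p/(R_s + R_p) = 9.55 × 0.5493 = 5.246 mV.
Branch current I = V_A/R_a = 5.246/2.31 = 2.271 µA.

I ≈ 2.27 µA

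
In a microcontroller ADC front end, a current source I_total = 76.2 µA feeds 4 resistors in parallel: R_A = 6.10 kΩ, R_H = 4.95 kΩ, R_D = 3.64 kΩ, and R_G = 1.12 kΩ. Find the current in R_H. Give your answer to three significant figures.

I ≈ 10.0 µA

Conductances: ΣG = 1/6.10 + 1/4.95 + 1/3.64 + 1/1.12 = 1.534 (1/kΩ).
Current divider: I(R_H) = I_total · G_k/ΣG = 76.2 × (0.2020/1.534) = 76.2 × 0.1317 = 10.04 µA.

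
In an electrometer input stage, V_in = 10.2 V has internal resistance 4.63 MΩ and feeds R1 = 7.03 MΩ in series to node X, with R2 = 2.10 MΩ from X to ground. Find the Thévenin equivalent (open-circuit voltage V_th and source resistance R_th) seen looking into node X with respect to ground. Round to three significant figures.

R1' = 4.63 + 7.03 = 11.66 MΩ (source resistance + R1).
V_th is the unloaded tap voltage: V_in · R2/(R1'+R2) = 10.2 × 0.1526 = 1.557 V.
Zeroing V_in shorts the top of R1' to ground, so R_th = R1' ‖ R2 = 1.780 MΩ.

V_th ≈ 1.56 V, R_th ≈ 1.78 MΩ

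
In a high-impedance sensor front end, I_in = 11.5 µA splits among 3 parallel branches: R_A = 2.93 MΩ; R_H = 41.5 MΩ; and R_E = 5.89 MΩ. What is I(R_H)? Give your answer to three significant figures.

Total conductance ΣG = 1/2.93 + 1/41.5 + 1/5.89 = 0.5352 (units of 1/MΩ).
By the current-divider rule, I = I_in · G_k/ΣG = 11.5 × 0.04503 = 0.5178 µA.

I ≈ 0.518 µA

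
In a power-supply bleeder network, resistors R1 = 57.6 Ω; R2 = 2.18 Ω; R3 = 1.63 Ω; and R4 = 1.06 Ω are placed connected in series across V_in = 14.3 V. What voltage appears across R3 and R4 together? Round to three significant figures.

V ≈ 0.616 V

ΣR = 57.6 + 2.18 + 1.63 + 1.06 = 62.47 Ω.
R_{R3..R4} = 1.63 + 1.06 = 2.690 Ω.
V = V_in · R/ΣR = 14.3 × 0.04306 = 0.6158 V.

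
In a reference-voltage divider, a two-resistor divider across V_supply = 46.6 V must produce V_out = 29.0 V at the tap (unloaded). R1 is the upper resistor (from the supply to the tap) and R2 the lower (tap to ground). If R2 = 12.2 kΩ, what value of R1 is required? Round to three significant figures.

R1 ≈ 7.40 kΩ

The divider ratio is R2/(R1+R2) = 29.0/46.6 = 0.6223.
Rearranging, R1 = R2·(1−k)/k = 12.2 × 0.6069 = 7.404 kΩ.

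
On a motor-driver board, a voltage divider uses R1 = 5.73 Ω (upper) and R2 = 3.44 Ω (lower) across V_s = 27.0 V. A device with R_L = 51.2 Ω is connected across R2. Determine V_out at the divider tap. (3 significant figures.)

First combine the lower leg with the load: R2 ‖ R_L = 3.223 Ω.
Then V_out = V_s · R2'/(R1 + R2') = 27.0 × 3.223/8.953 = 9.721 V.

V_out ≈ 9.72 V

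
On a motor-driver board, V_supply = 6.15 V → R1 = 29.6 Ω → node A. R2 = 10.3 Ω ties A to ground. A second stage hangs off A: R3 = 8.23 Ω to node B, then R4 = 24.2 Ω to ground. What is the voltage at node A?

V_A ≈ 1.28 V

Node A sees R2 in parallel with the series input of stage 2, R3 + R4 = 32.43 Ω.
Effective lower resistance at A: R2 ‖ 32.43 = 7.817 Ω.
V_A = 6.15 × 7.817/(29.6 + 7.817) = 1.285 V.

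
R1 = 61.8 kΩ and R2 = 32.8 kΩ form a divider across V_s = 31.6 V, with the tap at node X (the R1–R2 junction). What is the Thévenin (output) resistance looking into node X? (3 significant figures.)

R_th ≈ 21.4 kΩ

Zeroing V_s shorts the top of R1 to ground, so R_th = R1 ‖ R2 = 21.43 kΩ.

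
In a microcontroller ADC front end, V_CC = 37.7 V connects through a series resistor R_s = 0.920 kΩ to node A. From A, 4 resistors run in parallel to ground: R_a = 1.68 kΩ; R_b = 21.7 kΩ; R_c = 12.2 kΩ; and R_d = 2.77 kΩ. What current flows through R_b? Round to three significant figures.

Parallel bank: R_p = 1/(1/1.68 + 1/21.7 + 1/12.2 + 1/2.77) = 0.9223 kΩ.
Node voltage V_A = V_CC · R_p/(R_s + R_p) = 37.7 × 0.5006 = 18.87 V.
I(R_b) = V_A / R_b = 18.87/21.7 = 0.8697 mA.
(Check via current divider: I_total = 20.46 mA; share G_k/ΣG = 0.04250 → same result.)

I ≈ 0.870 mA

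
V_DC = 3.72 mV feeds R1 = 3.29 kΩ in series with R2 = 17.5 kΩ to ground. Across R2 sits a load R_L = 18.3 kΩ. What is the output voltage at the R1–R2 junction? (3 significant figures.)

V_out ≈ 2.72 mV

The load sits in parallel with R2, giving an effective lower resistance R2' = R2·R_L/(R2+R_L) = 8.946 kΩ.
Voltage divider with the loaded lower leg: V_out = 3.72 × 8.946/(3.29 + 8.946) = 3.72 × 0.7311 = 2.720 mV.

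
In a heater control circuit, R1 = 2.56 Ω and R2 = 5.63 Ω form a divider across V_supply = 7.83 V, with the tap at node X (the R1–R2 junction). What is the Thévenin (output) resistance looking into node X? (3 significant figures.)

R_th ≈ 1.76 Ω

Zeroing V_supply shorts the top of R1 to ground, so R_th = R1 ‖ R2 = 1.760 Ω.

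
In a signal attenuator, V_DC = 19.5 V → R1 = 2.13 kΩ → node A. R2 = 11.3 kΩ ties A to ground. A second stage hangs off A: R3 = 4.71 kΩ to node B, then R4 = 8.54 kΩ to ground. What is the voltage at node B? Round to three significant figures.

Looking into the second stage from A: R3 + R4 = 13.25 kΩ appears in parallel with R2.
R2 ‖ (R3+R4) = 6.099 kΩ.
First divider: V_A = V_DC · 6.099/(2.13 + 6.099) = 14.45 V.
Then the unloaded second divider: V_B = V_A × R4/(R3+R4) = 14.45 × 0.6445 = 9.315 V.

V_B ≈ 9.32 V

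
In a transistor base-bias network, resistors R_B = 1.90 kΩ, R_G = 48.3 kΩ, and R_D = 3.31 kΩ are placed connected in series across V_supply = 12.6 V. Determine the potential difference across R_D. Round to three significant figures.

V ≈ 0.779 V

Series total: ΣR = 1.90 + 48.3 + 3.31 = 53.51 kΩ.
V = V_supply · R/ΣR = 12.6 × 0.06186 = 0.7794 V.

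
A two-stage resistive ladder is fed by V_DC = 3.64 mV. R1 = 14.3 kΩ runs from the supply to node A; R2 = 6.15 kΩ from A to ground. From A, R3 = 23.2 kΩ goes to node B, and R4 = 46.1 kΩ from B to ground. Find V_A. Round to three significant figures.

The second stage (R3 + R4 = 69.30 kΩ) loads node A in parallel with R2.
R2 ‖ (R3+R4) = 5.649 kΩ.
First divider: V_A = V_DC · 5.649/(14.3 + 5.649) = 1.031 mV.

V_A ≈ 1.03 mV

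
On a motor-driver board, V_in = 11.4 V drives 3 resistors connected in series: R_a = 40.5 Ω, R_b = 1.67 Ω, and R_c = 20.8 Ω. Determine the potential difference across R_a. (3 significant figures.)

V ≈ 7.33 V

ΣR = 40.5 + 1.67 + 20.8 = 62.97 Ω.
By the voltage-divider rule, V = 11.4 × 40.50/62.97 = 7.332 V.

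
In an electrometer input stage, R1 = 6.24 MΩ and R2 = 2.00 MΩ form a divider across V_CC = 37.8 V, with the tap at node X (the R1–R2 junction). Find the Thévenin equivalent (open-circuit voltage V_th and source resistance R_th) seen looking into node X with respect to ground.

Open-circuit (no load on X): V_th = V_CC · R2/(R1 + R2) = 37.8 × 2.00/(6.240 + 2.00) = 9.175 V.
Looking into X with the source shorted: R_th = R1·R2/(R1+R2) = 6.240 × 2.00/8.240 = 1.515 MΩ.

V_th ≈ 9.17 V, R_th ≈ 1.51 MΩ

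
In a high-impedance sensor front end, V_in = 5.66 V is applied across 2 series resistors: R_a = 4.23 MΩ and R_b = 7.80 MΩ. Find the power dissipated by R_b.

Series current I = V_in/ΣR = 5.66/12.03 = 0.4705 µA.
P(R_b) = I²·R_b = (0.4705)² × 7.80 = 1.727 µW.

P ≈ 1.73 µW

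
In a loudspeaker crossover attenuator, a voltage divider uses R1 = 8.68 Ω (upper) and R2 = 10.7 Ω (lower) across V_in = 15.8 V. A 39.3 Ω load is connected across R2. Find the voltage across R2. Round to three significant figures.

V_out ≈ 7.78 V

The load sits in parallel with R2, giving an effective lower resistance R2' = R2·R_L/(R2+R_L) = 8.410 Ω.
Voltage divider with the loaded lower leg: V_out = 15.8 × 8.410/(8.68 + 8.410) = 15.8 × 0.4921 = 7.775 V.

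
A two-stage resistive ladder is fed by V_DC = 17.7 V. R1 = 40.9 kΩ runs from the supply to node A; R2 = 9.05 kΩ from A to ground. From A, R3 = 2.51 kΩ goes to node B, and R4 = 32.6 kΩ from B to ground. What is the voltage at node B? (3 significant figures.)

V_B ≈ 2.46 V

The second stage (R3 + R4 = 35.11 kΩ) loads node A in parallel with R2.
R2 ‖ (R3+R4) = 7.195 kΩ.
First divider: V_A = V_DC · 7.195/(40.9 + 7.195) = 2.648 V.
V_B = V_A × 0.9285 = 2.459 V.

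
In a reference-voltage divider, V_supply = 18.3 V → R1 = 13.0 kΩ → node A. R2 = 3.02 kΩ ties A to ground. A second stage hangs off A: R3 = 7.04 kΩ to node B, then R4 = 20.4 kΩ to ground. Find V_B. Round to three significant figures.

Node A sees R2 in parallel with the series input of stage 2, R3 + R4 = 27.44 kΩ.
R2 ‖ (R3+R4) = 2.721 kΩ.
So V_A = 18.3 × 0.1731 = 3.167 V.
Stage 2 is unloaded, so V_B = V_A · R4/(R3+R4) = 3.167 × 20.4/27.44 = 2.354 V.

V_B ≈ 2.35 V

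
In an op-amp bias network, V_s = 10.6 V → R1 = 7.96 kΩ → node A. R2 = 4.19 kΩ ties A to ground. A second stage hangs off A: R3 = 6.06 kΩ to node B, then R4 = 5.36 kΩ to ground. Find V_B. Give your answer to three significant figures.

V_B ≈ 1.38 V

The second stage (R3 + R4 = 11.42 kΩ) loads node A in parallel with R2.
R2 ‖ (R3+R4) = 3.065 kΩ.
V_A = 10.6 × 3.065/(7.96 + 3.065) = 2.947 V.
Stage 2 is unloaded, so V_B = V_A · R4/(R3+R4) = 2.947 × 5.36/11.42 = 1.383 V.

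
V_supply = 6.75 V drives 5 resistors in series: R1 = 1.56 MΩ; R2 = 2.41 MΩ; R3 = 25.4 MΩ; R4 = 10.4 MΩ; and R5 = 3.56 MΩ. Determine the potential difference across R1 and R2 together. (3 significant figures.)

Series total: ΣR = 1.56 + 2.41 + 25.4 + 10.4 + 3.56 = 43.33 MΩ.
R_{R1..R2} = 1.56 + 2.41 = 3.970 MΩ.
Voltage divider: V = V_supply · (3.970 / 43.33) = 6.75 × 0.09162 = 0.6185 V.

V ≈ 0.618 V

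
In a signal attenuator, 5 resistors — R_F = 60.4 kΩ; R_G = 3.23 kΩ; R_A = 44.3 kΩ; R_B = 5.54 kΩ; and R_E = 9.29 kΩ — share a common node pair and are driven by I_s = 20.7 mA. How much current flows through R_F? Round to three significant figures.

Conductances: ΣG = 1/60.4 + 1/3.23 + 1/44.3 + 1/5.54 + 1/9.29 = 0.6369 (1/kΩ).
By the current-divider rule, I = I_s · G_k/ΣG = 20.7 × 0.02600 = 0.5381 mA.

I ≈ 0.538 mA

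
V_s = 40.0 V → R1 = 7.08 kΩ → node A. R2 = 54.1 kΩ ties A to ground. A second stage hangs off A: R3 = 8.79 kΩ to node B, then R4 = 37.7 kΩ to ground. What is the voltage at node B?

V_B ≈ 25.3 V

The second stage (R3 + R4 = 46.49 kΩ) loads node A in parallel with R2.
Effective lower resistance at A: R2 ‖ 46.49 = 25.00 kΩ.
So V_A = 40.0 × 0.7793 = 31.17 V.
V_B = V_A × 0.8109 = 25.28 V.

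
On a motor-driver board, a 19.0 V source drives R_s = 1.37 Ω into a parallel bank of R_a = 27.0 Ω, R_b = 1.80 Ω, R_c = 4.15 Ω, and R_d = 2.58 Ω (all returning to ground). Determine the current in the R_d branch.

Combine the parallel branches: R_p = (1/27.0 + 1/1.80 + 1/4.15 + 1/2.58)⁻¹ = 0.8189 Ω.
Node voltage V_A = V_CC · R_p/(R_s + R_p) = 19.0 × 0.3741 = 7.108 V.
I(R_d) = V_A / R_d = 7.108/2.58 = 2.755 A.

I ≈ 2.76 A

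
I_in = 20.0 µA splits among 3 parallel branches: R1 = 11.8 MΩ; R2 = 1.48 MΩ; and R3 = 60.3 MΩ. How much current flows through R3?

I ≈ 0.427 µA

Total conductance ΣG = 1/11.8 + 1/1.48 + 1/60.3 = 0.7770 (units of 1/MΩ).
By the current-divider rule, I = I_in · G_k/ΣG = 20.0 × 0.02134 = 0.4269 µA.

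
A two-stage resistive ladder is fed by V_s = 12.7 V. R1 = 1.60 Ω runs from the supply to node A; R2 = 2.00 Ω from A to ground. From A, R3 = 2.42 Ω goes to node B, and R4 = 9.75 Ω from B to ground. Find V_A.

The second stage (R3 + R4 = 12.17 Ω) loads node A in parallel with R2.
Effective lower resistance at A: R2 ‖ 12.17 = 1.718 Ω.
So V_A = 12.7 × 0.5177 = 6.575 V.

V_A ≈ 6.58 V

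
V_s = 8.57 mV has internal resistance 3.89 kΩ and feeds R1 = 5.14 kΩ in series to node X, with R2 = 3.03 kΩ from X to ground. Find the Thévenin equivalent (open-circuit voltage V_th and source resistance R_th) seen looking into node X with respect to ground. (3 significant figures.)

R1' = 3.89 + 5.14 = 9.030 kΩ (source resistance + R1).
V_th is the unloaded tap voltage: V_s · R2/(R1'+R2) = 8.57 × 0.2512 = 2.153 mV.
Zeroing V_s shorts the top of R1' to ground, so R_th = R1' ‖ R2 = 2.269 kΩ.

V_th ≈ 2.15 mV, R_th ≈ 2.27 kΩ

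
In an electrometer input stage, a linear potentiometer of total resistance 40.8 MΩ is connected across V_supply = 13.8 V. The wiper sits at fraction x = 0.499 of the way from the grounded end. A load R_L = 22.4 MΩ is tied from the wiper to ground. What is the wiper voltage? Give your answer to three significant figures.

V_out ≈ 4.73 V

Lower segment x·R_p = 20.36 MΩ; upper segment (1−x)·R_p = 20.44 MΩ.
(x·R_p) ‖ R_L = 10.67 MΩ.
V_out = 13.8 × 10.67/(20.44 + 10.67) = 4.732 V.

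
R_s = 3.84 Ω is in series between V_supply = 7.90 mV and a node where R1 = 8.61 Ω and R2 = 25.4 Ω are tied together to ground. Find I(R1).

Equivalent of the parallel group: R_p = 6.430 Ω.
V_A = 7.90 × 6.430/10.27 = 4.946 mV.
Branch current I = V_A/R1 = 4.946/8.61 = 0.5745 mA.
(Check via current divider: I_total = 0.7692 mA; share G_k/ΣG = 0.7468 → same result.)

I ≈ 0.574 mA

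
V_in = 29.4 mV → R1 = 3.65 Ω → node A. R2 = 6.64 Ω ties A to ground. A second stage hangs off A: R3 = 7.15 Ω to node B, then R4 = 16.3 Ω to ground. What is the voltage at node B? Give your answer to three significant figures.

V_B ≈ 12.0 mV

Node A sees R2 in parallel with the series input of stage 2, R3 + R4 = 23.45 Ω.
R2 ‖ (R3+R4) = 5.175 Ω.
V_A = 29.4 × 5.175/(3.65 + 5.175) = 17.24 mV.
V_B = V_A × 0.6951 = 11.98 mV.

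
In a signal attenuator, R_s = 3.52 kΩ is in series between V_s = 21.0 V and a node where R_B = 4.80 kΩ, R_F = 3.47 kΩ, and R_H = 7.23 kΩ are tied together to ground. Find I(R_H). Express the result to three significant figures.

Equivalent of the parallel group: R_p = 1.575 kΩ.
Node voltage V_A = V_s · R_p/(R_s + R_p) = 21.0 × 0.3092 = 6.492 V.
Branch current I = V_A/R_H = 6.492/7.23 = 0.8980 mA.

I ≈ 0.898 mA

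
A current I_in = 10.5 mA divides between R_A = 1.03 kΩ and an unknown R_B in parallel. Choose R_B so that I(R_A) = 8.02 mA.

In a two-way split, I_A/I_in = R_B/(R_A + R_B).
8.02/10.5 = R_B/(R_A + R_B) → R_B = R_A · (0.7638)/(1 − 0.7638) = 1.03 × 3.234 = 3.331 kΩ.

R_B ≈ 3.33 kΩ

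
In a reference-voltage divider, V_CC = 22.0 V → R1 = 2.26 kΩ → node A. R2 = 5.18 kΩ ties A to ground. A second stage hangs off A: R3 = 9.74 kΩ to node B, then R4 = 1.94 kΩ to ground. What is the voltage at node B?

V_B ≈ 2.24 V

The second stage (R3 + R4 = 11.68 kΩ) loads node A in parallel with R2.
R2 ‖ (R3+R4) = 3.589 kΩ.
First divider: V_A = V_CC · 3.589/(2.26 + 3.589) = 13.50 V.
V_B = V_A × 0.1661 = 2.242 V.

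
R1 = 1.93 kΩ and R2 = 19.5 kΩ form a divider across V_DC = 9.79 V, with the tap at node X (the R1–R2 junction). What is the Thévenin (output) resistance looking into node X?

R_th ≈ 1.76 kΩ

Looking into X with the source shorted: R_th = R1·R2/(R1+R2) = 1.930 × 19.5/21.43 = 1.756 kΩ.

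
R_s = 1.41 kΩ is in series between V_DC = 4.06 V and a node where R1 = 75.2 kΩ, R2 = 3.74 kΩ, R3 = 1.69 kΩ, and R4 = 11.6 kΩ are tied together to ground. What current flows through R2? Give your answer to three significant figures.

Combine the parallel branches: R_p = (1/75.2 + 1/3.74 + 1/1.69 + 1/11.6)⁻¹ = 1.043 kΩ.
V_A = 4.06 × 1.043/2.453 = 1.726 V.
I(R2) = V_A / R2 = 1.726/3.74 = 0.4616 mA.

I ≈ 0.462 mA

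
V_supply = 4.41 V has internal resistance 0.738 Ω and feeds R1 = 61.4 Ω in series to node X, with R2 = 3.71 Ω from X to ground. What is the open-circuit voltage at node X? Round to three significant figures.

V_th ≈ 0.248 V

R1' = 0.738 + 61.4 = 62.14 Ω (source resistance + R1).
Open-circuit (no load on X): V_th = V_supply · R2/(R1' + R2) = 4.41 × 3.71/(62.14 + 3.71) = 0.2485 V.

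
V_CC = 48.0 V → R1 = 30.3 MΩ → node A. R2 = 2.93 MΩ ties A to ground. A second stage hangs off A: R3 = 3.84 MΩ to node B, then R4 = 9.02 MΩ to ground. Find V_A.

V_A ≈ 3.50 V

Looking into the second stage from A: R3 + R4 = 12.86 MΩ appears in parallel with R2.
Effective lower resistance at A: R2 ‖ 12.86 = 2.386 MΩ.
So V_A = 48.0 × 0.07301 = 3.504 V.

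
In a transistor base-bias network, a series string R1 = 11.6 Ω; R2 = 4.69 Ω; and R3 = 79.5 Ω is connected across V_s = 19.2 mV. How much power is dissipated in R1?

P ≈ 0.466 µW

The common current is I = 19.2/95.79 = 0.2004 mA.
P = I²R = 0.04018 × 11.6 = 0.4660 µW.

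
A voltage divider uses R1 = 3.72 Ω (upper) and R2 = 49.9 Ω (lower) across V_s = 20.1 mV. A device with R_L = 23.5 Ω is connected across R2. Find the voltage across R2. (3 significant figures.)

First combine the lower leg with the load: R2 ‖ R_L = 15.98 Ω.
Then V_out = V_s · R2'/(R1 + R2') = 20.1 × 15.98/19.70 = 16.30 mV.

V_out ≈ 16.3 mV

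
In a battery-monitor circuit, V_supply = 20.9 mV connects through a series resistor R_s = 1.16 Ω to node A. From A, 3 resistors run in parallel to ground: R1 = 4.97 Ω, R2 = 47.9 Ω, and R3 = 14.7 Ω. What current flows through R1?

I ≈ 3.15 mA

Equivalent of the parallel group: R_p = 3.447 Ω.
V_A = 20.9 × 3.447/4.607 = 15.64 mV.
Branch current I = V_A/R1 = 15.64/4.97 = 3.146 mA.
(Equivalently: I_total = 4.537 mA, then current-divider fraction G_k/ΣG = 0.6936.)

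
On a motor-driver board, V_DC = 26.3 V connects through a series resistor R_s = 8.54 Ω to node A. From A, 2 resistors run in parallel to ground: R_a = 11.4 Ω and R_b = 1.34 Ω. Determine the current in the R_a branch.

Equivalent of the parallel group: R_p = 1.199 Ω.
Node voltage V_A = V_DC · R_p/(R_s + R_p) = 26.3 × 0.1231 = 3.238 V.
I(R_a) = V_A / R_a = 3.238/11.4 = 0.2840 A.
(Equivalently: I_total = 2.700 A, then current-divider fraction G_k/ΣG = 0.1052.)

I ≈ 0.284 A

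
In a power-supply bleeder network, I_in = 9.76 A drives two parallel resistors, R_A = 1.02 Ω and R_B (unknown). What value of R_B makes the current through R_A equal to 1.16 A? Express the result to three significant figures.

The fraction through R_A equals R_B/(R_A+R_B).
With f = 0.1189, R_B = R_A · f/(1−f) = 1.02 × 0.1349 = 0.1376 Ω.

R_B ≈ 0.138 Ω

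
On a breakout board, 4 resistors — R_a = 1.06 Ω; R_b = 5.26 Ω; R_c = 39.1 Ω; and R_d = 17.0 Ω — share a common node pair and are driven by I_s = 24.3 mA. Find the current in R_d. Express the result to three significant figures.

I ≈ 1.17 mA

Conductances: ΣG = 1/1.06 + 1/5.26 + 1/39.1 + 1/17.0 = 1.218 (1/Ω).
By the current-divider rule, I = I_s · G_k/ΣG = 24.3 × 0.04830 = 1.174 mA.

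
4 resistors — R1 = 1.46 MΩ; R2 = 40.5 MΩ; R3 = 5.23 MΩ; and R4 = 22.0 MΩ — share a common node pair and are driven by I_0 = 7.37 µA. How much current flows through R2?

I ≈ 0.192 µA

Total conductance ΣG = 1/1.46 + 1/40.5 + 1/5.23 + 1/22.0 = 0.9463 (units of 1/MΩ).
By the current-divider rule, I = I_0 · G_k/ΣG = 7.37 × 0.02609 = 0.1923 µA.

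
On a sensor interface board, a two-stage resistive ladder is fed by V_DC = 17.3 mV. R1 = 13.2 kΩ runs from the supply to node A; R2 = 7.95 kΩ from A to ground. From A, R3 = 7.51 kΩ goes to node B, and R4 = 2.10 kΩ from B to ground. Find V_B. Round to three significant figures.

V_B ≈ 0.937 mV

Node A sees R2 in parallel with the series input of stage 2, R3 + R4 = 9.610 kΩ.
Effective lower resistance at A: R2 ‖ 9.610 = 4.351 kΩ.
First divider: V_A = V_DC · 4.351/(13.2 + 4.351) = 4.289 mV.
Then the unloaded second divider: V_B = V_A × R4/(R3+R4) = 4.289 × 0.2185 = 0.9372 mV.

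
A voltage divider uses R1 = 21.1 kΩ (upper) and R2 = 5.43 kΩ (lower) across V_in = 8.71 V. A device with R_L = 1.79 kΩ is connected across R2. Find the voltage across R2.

V_out ≈ 0.522 V

First combine the lower leg with the load: R2 ‖ R_L = 1.346 kΩ.
Then V_out = V_in · R2'/(R1 + R2') = 8.71 × 1.346/22.45 = 0.5224 V.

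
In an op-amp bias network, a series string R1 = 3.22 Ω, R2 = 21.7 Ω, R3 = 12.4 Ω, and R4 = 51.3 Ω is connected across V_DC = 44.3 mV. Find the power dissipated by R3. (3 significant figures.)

ΣR = 88.62 Ω → I = 44.3/88.62 = 0.4999 mA.
P = I²R = 0.2499 × 12.4 = 3.099 µW.

P ≈ 3.10 µW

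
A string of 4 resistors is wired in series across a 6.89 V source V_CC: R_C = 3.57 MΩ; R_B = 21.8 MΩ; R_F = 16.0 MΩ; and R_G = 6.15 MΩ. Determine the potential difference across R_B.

ΣR = 3.57 + 21.8 + 16.0 + 6.15 = 47.52 MΩ.
By the voltage-divider rule, V = 6.89 × 21.80/47.52 = 3.161 V.

V ≈ 3.16 V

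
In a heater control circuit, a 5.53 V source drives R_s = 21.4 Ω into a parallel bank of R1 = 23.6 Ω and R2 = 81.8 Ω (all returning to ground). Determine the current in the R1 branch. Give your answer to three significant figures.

I ≈ 0.108 A

Parallel bank: R_p = 1/(1/23.6 + 1/81.8) = 18.32 Ω.
V_A = 5.53 × 18.32/39.72 = 2.550 V.
Branch current I = V_A/R1 = 2.550/23.6 = 0.1081 A.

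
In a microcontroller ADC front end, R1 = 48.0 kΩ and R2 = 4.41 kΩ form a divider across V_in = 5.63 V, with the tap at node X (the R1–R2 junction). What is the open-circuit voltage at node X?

With X open, the divider is unloaded: V_th = 5.63 × 4.41/52.41 = 0.4737 V.

V_th ≈ 0.474 V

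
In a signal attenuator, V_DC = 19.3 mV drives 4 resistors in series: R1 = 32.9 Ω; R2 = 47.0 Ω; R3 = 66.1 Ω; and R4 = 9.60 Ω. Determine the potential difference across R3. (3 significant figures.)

V ≈ 8.20 mV

ΣR = 32.9 + 47.0 + 66.1 + 9.60 = 155.6 Ω.
By the voltage-divider rule, V = 19.3 × 66.10/155.6 = 8.199 mV.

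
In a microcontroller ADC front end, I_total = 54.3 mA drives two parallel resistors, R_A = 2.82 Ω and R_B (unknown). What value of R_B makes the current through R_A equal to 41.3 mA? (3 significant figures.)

R_B ≈ 8.96 Ω

In a two-way split, I_A/I_total = R_B/(R_A + R_B).
With f = 0.7606, R_B = R_A · f/(1−f) = 2.82 × 3.177 = 8.959 Ω.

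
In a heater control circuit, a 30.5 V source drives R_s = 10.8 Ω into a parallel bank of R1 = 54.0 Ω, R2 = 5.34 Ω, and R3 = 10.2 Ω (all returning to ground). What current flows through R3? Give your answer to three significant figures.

I ≈ 0.698 A

Combine the parallel branches: R_p = (1/54.0 + 1/5.34 + 1/10.2)⁻¹ = 3.291 Ω.
Node voltage V_A = V_supply · R_p/(R_s + R_p) = 30.5 × 0.2336 = 7.124 V.
Branch current I = V_A/R3 = 7.124/10.2 = 0.6984 A.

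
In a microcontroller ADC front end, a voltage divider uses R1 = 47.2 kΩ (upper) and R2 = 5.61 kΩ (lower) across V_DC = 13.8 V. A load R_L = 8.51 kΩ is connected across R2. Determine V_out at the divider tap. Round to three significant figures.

The load sits in parallel with R2, giving an effective lower resistance R2' = R2·R_L/(R2+R_L) = 3.381 kΩ.
Voltage divider with the loaded lower leg: V_out = 13.8 × 3.381/(47.2 + 3.381) = 13.8 × 0.06685 = 0.9225 V.

V_out ≈ 0.922 V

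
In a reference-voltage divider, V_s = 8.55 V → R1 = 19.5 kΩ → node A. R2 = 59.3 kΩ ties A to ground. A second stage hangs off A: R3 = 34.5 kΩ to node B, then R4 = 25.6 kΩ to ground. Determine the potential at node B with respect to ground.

V_B ≈ 2.20 V

The second stage (R3 + R4 = 60.10 kΩ) loads node A in parallel with R2.
Effective lower resistance at A: R2 ‖ 60.10 = 29.85 kΩ.
V_A = 8.55 × 29.85/(19.5 + 29.85) = 5.171 V.
Stage 2 is unloaded, so V_B = V_A · R4/(R3+R4) = 5.171 × 25.6/60.10 = 2.203 V.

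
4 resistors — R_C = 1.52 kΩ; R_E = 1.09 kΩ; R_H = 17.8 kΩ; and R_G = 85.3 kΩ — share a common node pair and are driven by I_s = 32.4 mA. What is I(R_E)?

ΣG = 1/1.52 + 1/1.09 + 1/17.8 + 1/85.3 = 1.643.
Current divider: I(R_E) = I_s · G_k/ΣG = 32.4 × (0.9174/1.643) = 32.4 × 0.5583 = 18.09 mA.

I ≈ 18.1 mA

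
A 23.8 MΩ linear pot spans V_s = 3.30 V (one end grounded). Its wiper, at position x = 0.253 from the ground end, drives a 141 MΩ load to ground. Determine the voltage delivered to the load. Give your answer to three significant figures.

V_out ≈ 0.809 V

The pot divides into 17.78 MΩ above the wiper and 6.021 MΩ below.
Lower segment in parallel with the load: 6.021 ‖ 141 = 5.775 MΩ.
Then V_out = V_s · 5.775/(17.78 + 5.775) = 0.8091 V.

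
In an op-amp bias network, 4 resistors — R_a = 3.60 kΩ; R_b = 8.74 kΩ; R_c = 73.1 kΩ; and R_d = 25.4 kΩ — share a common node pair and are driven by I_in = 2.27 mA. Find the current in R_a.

I ≈ 1.42 mA

Conductances: ΣG = 1/3.60 + 1/8.74 + 1/73.1 + 1/25.4 = 0.4452 (1/kΩ).
Current divider: I(R_a) = I_in · G_k/ΣG = 2.27 × (0.2778/0.4452) = 2.27 × 0.6239 = 1.416 mA.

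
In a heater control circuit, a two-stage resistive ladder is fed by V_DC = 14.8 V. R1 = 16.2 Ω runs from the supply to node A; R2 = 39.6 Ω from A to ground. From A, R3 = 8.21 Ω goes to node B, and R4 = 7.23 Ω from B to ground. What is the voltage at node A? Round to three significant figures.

The second stage (R3 + R4 = 15.44 Ω) loads node A in parallel with R2.
R2 ‖ (R3+R4) = 11.11 Ω.
So V_A = 14.8 × 0.4068 = 6.020 V.

V_A ≈ 6.02 V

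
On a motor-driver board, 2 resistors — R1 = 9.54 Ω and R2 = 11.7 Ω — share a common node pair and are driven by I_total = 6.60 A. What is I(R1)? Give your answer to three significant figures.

With just two branches, the current splits inversely with resistance.
So I = 6.60 × 11.7/21.24 = 3.636 A.

I ≈ 3.64 A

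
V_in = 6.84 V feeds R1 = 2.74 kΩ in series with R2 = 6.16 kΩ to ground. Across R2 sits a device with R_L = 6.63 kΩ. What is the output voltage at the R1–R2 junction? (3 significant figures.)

The load sits in parallel with R2, giving an effective lower resistance R2' = R2·R_L/(R2+R_L) = 3.193 kΩ.
Now apply the divider: V_out = 6.84 × 0.5382 = 3.681 V.

V_out ≈ 3.68 V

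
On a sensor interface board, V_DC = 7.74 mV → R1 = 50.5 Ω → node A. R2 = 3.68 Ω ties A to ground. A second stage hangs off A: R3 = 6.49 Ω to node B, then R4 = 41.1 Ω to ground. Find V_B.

Looking into the second stage from A: R3 + R4 = 47.59 Ω appears in parallel with R2.
Effective lower resistance at A: R2 ‖ 47.59 = 3.416 Ω.
V_A = 7.74 × 3.416/(50.5 + 3.416) = 0.4904 mV.
Stage 2 is unloaded, so V_B = V_A · R4/(R3+R4) = 0.4904 × 41.1/47.59 = 0.4235 mV.

V_B ≈ 0.423 mV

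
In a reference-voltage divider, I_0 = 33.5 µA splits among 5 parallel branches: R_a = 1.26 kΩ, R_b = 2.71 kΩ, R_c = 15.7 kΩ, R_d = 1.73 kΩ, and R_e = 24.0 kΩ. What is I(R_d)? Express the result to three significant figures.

I ≈ 10.5 µA

Conductances: ΣG = 1/1.26 + 1/2.71 + 1/15.7 + 1/1.73 + 1/24.0 = 1.846 (1/kΩ).
R_d takes the fraction G_k/ΣG = 0.5780/1.846 = 0.3131, so I = 33.5 × 0.3131 = 10.49 µA.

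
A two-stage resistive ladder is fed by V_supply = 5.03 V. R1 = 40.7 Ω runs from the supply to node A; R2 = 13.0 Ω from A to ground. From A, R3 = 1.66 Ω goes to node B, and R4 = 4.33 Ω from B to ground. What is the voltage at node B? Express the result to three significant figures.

Node A sees R2 in parallel with the series input of stage 2, R3 + R4 = 5.990 Ω.
R2 ‖ (R3+R4) = 4.101 Ω.
So V_A = 5.03 × 0.09153 = 0.4604 V.
Then the unloaded second divider: V_B = V_A × R4/(R3+R4) = 0.4604 × 0.7229 = 0.3328 V.

V_B ≈ 0.333 V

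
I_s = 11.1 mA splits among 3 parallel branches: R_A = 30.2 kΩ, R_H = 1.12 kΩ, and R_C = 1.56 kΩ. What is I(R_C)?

ΣG = 1/30.2 + 1/1.12 + 1/1.56 = 1.567.
By the current-divider rule, I = I_s · G_k/ΣG = 11.1 × 0.4091 = 4.541 mA.

I ≈ 4.54 mA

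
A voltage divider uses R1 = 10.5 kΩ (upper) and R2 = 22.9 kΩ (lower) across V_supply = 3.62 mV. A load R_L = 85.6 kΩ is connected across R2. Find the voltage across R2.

First combine the lower leg with the load: R2 ‖ R_L = 18.07 kΩ.
Voltage divider with the loaded lower leg: V_out = 3.62 × 18.07/(10.5 + 18.07) = 3.62 × 0.6324 = 2.289 mV.
(Unloaded it would be 2.48 mV; the load pulls it down.)

V_out ≈ 2.29 mV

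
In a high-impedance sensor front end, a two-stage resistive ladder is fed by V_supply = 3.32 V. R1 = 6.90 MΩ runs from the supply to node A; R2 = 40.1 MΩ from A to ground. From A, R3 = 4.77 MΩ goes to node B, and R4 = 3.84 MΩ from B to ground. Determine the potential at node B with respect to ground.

V_B ≈ 0.750 V

Looking into the second stage from A: R3 + R4 = 8.610 MΩ appears in parallel with R2.
R2 ‖ (R3+R4) = 7.088 MΩ.
So V_A = 3.32 × 0.5067 = 1.682 V.
V_B = V_A × 0.4460 = 0.7503 V.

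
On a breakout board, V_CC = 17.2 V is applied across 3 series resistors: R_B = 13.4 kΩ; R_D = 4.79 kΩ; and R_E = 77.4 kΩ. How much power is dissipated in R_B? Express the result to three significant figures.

The common current is I = 17.2/95.59 = 0.1799 mA.
P = I²R = 0.03238 × 13.4 = 0.4338 mW.

P ≈ 0.434 mW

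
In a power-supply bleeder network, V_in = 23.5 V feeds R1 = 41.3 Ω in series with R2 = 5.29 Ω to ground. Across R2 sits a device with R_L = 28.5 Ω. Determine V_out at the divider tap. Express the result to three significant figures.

R2 ‖ R_L = (5.29 × 28.5)/(5.29 + 28.5) = 4.462 Ω.
Voltage divider with the loaded lower leg: V_out = 23.5 × 4.462/(41.3 + 4.462) = 23.5 × 0.09750 = 2.291 V.

V_out ≈ 2.29 V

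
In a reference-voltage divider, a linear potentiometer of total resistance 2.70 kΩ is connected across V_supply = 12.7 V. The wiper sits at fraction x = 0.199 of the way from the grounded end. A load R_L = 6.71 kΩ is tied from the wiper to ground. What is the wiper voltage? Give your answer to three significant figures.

The pot divides into 2.163 kΩ above the wiper and 0.5373 kΩ below.
R_L loads the lower segment: effective lower R = 0.4975 kΩ.
Then V_out = V_supply · 0.4975/(2.163 + 0.4975) = 2.375 V.

V_out ≈ 2.37 V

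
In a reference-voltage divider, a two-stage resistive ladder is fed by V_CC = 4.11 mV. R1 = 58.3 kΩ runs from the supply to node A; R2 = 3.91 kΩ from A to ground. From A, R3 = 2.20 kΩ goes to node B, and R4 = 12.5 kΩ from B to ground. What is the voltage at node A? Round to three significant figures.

Looking into the second stage from A: R3 + R4 = 14.70 kΩ appears in parallel with R2.
R2 ‖ (R3+R4) = 3.089 kΩ.
First divider: V_A = V_CC · 3.089/(58.3 + 3.089) = 0.2068 mV.

V_A ≈ 0.207 mV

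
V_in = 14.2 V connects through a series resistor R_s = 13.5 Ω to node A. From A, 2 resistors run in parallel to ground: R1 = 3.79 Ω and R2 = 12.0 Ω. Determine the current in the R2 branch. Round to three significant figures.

I ≈ 0.208 A

Combine the parallel branches: R_p = (1/3.79 + 1/12.0)⁻¹ = 2.880 Ω.
V_A by voltage divider: V_A = 14.2 × 2.880/(13.5 + 2.880) = 2.497 V.
Branch current I = V_A/R2 = 2.497/12.0 = 0.2081 A.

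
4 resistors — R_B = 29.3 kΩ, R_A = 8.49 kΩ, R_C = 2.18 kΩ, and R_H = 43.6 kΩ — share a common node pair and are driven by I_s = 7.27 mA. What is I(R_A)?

Total conductance ΣG = 1/29.3 + 1/8.49 + 1/2.18 + 1/43.6 = 0.6336 (units of 1/kΩ).
Current divider: I(R_A) = I_s · G_k/ΣG = 7.27 × (0.1178/0.6336) = 7.27 × 0.1859 = 1.352 mA.

I ≈ 1.35 mA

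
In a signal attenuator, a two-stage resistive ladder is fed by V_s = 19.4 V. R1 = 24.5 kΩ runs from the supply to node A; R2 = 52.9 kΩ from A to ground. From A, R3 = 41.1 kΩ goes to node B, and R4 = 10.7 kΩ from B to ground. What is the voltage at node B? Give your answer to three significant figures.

Looking into the second stage from A: R3 + R4 = 51.80 kΩ appears in parallel with R2.
R2 ‖ (R3+R4) = 26.17 kΩ.
So V_A = 19.4 × 0.5165 = 10.02 V.
Then the unloaded second divider: V_B = V_A × R4/(R3+R4) = 10.02 × 0.2066 = 2.070 V.

V_B ≈ 2.07 V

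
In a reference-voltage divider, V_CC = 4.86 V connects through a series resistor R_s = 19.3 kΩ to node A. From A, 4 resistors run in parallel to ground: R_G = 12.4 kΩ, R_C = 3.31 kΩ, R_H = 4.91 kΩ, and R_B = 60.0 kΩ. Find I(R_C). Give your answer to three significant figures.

I ≈ 0.116 mA

Equivalent of the parallel group: R_p = 1.658 kΩ.
Node voltage V_A = V_CC · R_p/(R_s + R_p) = 4.86 × 0.07912 = 0.3845 V.
Branch current I = V_A/R_C = 0.3845/3.31 = 0.1162 mA.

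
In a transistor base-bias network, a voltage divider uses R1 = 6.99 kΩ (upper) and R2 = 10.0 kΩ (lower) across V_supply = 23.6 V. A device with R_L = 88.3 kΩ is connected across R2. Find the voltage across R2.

V_out ≈ 13.3 V

First combine the lower leg with the load: R2 ‖ R_L = 8.983 kΩ.
Now apply the divider: V_out = 23.6 × 0.5624 = 13.27 V.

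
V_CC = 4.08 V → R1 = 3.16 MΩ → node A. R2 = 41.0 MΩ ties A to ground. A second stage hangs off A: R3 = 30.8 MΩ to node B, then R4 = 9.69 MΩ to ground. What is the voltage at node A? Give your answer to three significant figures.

V_A ≈ 3.53 V

Node A sees R2 in parallel with the series input of stage 2, R3 + R4 = 40.49 MΩ.
R2 ‖ (R3+R4) = 20.37 MΩ.
V_A = 4.08 × 20.37/(3.16 + 20.37) = 3.532 V.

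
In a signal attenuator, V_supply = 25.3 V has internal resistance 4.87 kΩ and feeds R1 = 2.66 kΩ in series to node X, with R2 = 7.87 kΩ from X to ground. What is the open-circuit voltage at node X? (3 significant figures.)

V_th ≈ 12.9 V

R1' = 4.87 + 2.66 = 7.530 kΩ (source resistance + R1).
Open-circuit (no load on X): V_th = V_supply · R2/(R1' + R2) = 25.3 × 7.87/(7.530 + 7.87) = 12.93 V.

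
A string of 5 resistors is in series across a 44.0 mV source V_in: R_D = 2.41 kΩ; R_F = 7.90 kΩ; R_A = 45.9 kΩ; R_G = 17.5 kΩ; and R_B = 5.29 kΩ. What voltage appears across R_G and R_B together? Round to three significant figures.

V ≈ 12.7 mV

ΣR = 2.41 + 7.90 + 45.9 + 17.5 + 5.29 = 79.00 kΩ.
R_{R_G..R_B} = 17.5 + 5.29 = 22.79 kΩ.
By the voltage-divider rule, V = 44.0 × 22.79/79.00 = 12.69 mV.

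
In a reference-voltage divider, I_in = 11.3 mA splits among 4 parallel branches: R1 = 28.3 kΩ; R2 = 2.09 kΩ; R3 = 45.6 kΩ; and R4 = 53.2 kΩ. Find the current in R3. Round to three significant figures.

ΣG = 1/28.3 + 1/2.09 + 1/45.6 + 1/53.2 = 0.5545.
Current divider: I(R3) = I_in · G_k/ΣG = 11.3 × (0.02193/0.5545) = 11.3 × 0.03955 = 0.4469 mA.

I ≈ 0.447 mA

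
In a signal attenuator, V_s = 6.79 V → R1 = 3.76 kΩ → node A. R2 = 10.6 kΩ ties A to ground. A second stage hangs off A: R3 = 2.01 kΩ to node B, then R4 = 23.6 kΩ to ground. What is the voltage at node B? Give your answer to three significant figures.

V_B ≈ 4.17 V

Node A sees R2 in parallel with the series input of stage 2, R3 + R4 = 25.61 kΩ.
R2 ‖ (R3+R4) = 7.497 kΩ.
First divider: V_A = V_s · 7.497/(3.76 + 7.497) = 4.522 V.
V_B = V_A × 0.9215 = 4.167 V.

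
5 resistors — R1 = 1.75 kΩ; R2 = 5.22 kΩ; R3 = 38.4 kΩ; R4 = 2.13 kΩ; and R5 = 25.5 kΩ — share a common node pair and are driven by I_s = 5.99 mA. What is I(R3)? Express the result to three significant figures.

I ≈ 0.120 mA

Conductances: ΣG = 1/1.75 + 1/5.22 + 1/38.4 + 1/2.13 + 1/25.5 = 1.298 (1/kΩ).
R3 takes the fraction G_k/ΣG = 0.02604/1.298 = 0.02007, so I = 5.99 × 0.02007 = 0.1202 mA.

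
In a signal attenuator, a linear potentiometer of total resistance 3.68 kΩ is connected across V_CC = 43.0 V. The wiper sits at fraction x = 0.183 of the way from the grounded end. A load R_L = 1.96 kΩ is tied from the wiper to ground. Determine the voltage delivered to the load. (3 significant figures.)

V_out ≈ 6.14 V

Lower segment x·R_p = 0.6734 kΩ; upper segment (1−x)·R_p = 3.007 kΩ.
R_L loads the lower segment: effective lower R = 0.5012 kΩ.
Loaded-divider output: V_out = 43.0 × 0.1429 = 6.144 V.
(Unloaded: V_out = x·V_CC = 7.87 V.)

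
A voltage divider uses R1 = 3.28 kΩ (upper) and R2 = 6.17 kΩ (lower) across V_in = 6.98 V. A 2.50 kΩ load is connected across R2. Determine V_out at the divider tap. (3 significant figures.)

V_out ≈ 2.45 V

R2 ‖ R_L = (6.17 × 2.50)/(6.17 + 2.50) = 1.779 kΩ.
Then V_out = V_in · R2'/(R1 + R2') = 6.98 × 1.779/5.059 = 2.455 V.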